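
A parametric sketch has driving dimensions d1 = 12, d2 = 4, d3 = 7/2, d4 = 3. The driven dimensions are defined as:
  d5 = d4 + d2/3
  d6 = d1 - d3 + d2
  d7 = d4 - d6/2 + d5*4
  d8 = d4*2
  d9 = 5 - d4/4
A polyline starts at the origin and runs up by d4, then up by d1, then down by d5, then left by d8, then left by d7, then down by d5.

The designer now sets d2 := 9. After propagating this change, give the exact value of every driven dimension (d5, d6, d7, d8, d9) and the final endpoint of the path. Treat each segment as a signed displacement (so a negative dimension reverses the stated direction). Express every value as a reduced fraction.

d5 = 6
d6 = 35/2
d7 = 73/4
d8 = 6
d9 = 17/4
endpoint = (-97/4, 3)

Apply edit: d2 := 9
  d5 = d4 + d2/3 = 6
  d6 = d1 - d3 + d2 = 35/2
  d7 = d4 - d6/2 + d5*4 = 73/4
  d8 = d4*2 = 6
  d9 = 5 - d4/4 = 17/4
Walk from origin (0, 0):
  seg 1: up by d4 = 3 → (0, 3)
  seg 2: up by d1 = 12 → (0, 15)
  seg 3: down by d5 = 6 → (0, 9)
  seg 4: left by d8 = 6 → (-6, 9)
  seg 5: left by d7 = 73/4 → (-97/4, 9)
  seg 6: down by d5 = 6 → (-97/4, 3)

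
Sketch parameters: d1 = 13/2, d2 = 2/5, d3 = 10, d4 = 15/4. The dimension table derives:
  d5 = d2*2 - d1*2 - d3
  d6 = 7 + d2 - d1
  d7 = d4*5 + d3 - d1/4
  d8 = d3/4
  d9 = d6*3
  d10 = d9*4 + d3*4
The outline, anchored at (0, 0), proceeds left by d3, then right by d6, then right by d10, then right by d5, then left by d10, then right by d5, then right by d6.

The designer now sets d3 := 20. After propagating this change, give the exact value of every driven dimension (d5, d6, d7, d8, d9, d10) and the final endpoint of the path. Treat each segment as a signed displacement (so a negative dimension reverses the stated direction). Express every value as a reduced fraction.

Apply edit: d3 := 20
  d5 = d2*2 - d1*2 - d3 = -161/5
  d6 = 7 + d2 - d1 = 9/10
  d7 = d4*5 + d3 - d1/4 = 297/8
  d8 = d3/4 = 5
  d9 = d6*3 = 27/10
  d10 = d9*4 + d3*4 = 454/5
Walk from origin (0, 0):
  seg 1: left by d3 = 20 → (-20, 0)
  seg 2: right by d6 = 9/10 → (-191/10, 0)
  seg 3: right by d10 = 454/5 → (717/10, 0)
  seg 4: right by d5 = -161/5 → (79/2, 0)
  seg 5: left by d10 = 454/5 → (-513/10, 0)
  seg 6: right by d5 = -161/5 → (-167/2, 0)
  seg 7: right by d6 = 9/10 → (-413/5, 0)

d5 = -161/5
d6 = 9/10
d7 = 297/8
d8 = 5
d9 = 27/10
d10 = 454/5
endpoint = (-413/5, 0)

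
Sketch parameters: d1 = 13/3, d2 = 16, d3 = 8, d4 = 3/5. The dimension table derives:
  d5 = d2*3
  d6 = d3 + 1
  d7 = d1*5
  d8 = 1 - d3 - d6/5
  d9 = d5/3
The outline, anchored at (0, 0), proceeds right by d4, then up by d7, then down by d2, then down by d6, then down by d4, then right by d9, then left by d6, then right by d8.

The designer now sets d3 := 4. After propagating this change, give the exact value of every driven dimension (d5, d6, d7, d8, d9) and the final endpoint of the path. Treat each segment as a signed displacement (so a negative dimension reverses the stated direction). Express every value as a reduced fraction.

Apply edit: d3 := 4
  d5 = d2*3 = 48
  d6 = d3 + 1 = 5
  d7 = d1*5 = 65/3
  d8 = 1 - d3 - d6/5 = -4
  d9 = d5/3 = 16
Walk from origin (0, 0):
  seg 1: right by d4 = 3/5 → (3/5, 0)
  seg 2: up by d7 = 65/3 → (3/5, 65/3)
  seg 3: down by d2 = 16 → (3/5, 17/3)
  seg 4: down by d6 = 5 → (3/5, 2/3)
  seg 5: down by d4 = 3/5 → (3/5, 1/15)
  seg 6: right by d9 = 16 → (83/5, 1/15)
  seg 7: left by d6 = 5 → (58/5, 1/15)
  seg 8: right by d8 = -4 → (38/5, 1/15)

d5 = 48
d6 = 5
d7 = 65/3
d8 = -4
d9 = 16
endpoint = (38/5, 1/15)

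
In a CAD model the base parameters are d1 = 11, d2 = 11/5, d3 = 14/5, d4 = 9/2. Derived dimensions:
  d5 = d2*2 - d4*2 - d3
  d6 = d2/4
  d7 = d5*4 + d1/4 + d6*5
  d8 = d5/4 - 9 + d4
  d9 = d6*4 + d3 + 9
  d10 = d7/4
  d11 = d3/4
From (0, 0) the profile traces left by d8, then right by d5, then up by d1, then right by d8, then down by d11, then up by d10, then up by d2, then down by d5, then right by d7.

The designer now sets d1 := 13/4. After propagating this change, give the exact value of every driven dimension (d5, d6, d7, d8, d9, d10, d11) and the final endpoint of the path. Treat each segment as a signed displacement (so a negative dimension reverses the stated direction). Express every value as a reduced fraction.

d5 = -37/5
d6 = 11/20
d7 = -2083/80
d8 = -127/20
d9 = 14
d10 = -2083/320
d11 = 7/10
endpoint = (-535/16, 361/64)

Apply edit: d1 := 13/4
  d5 = d2*2 - d4*2 - d3 = -37/5
  d6 = d2/4 = 11/20
  d7 = d5*4 + d1/4 + d6*5 = -2083/80
  d8 = d5/4 - 9 + d4 = -127/20
  d9 = d6*4 + d3 + 9 = 14
  d10 = d7/4 = -2083/320
  d11 = d3/4 = 7/10
Walk from origin (0, 0):
  seg 1: left by d8 = -127/20 → (127/20, 0)
  seg 2: right by d5 = -37/5 → (-21/20, 0)
  seg 3: up by d1 = 13/4 → (-21/20, 13/4)
  seg 4: right by d8 = -127/20 → (-37/5, 13/4)
  seg 5: down by d11 = 7/10 → (-37/5, 51/20)
  seg 6: up by d10 = -2083/320 → (-37/5, -1267/320)
  seg 7: up by d2 = 11/5 → (-37/5, -563/320)
  seg 8: down by d5 = -37/5 → (-37/5, 361/64)
  seg 9: right by d7 = -2083/80 → (-535/16, 361/64)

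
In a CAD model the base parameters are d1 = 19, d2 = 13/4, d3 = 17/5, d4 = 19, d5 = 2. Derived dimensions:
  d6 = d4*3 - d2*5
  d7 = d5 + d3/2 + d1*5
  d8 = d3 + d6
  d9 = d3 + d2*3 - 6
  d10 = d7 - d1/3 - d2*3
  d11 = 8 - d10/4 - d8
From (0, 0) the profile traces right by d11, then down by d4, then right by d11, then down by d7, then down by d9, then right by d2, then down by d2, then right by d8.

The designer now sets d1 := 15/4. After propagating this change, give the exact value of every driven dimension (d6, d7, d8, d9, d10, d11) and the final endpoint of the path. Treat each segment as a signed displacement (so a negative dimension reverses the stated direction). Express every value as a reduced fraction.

d6 = 163/4
d7 = 449/20
d8 = 883/20
d9 = 143/20
d10 = 229/20
d11 = -3121/80
endpoint = (-245/8, -1037/20)

Apply edit: d1 := 15/4
  d6 = d4*3 - d2*5 = 163/4
  d7 = d5 + d3/2 + d1*5 = 449/20
  d8 = d3 + d6 = 883/20
  d9 = d3 + d2*3 - 6 = 143/20
  d10 = d7 - d1/3 - d2*3 = 229/20
  d11 = 8 - d10/4 - d8 = -3121/80
Walk from origin (0, 0):
  seg 1: right by d11 = -3121/80 → (-3121/80, 0)
  seg 2: down by d4 = 19 → (-3121/80, -19)
  seg 3: right by d11 = -3121/80 → (-3121/40, -19)
  seg 4: down by d7 = 449/20 → (-3121/40, -829/20)
  seg 5: down by d9 = 143/20 → (-3121/40, -243/5)
  seg 6: right by d2 = 13/4 → (-2991/40, -243/5)
  seg 7: down by d2 = 13/4 → (-2991/40, -1037/20)
  seg 8: right by d8 = 883/20 → (-245/8, -1037/20)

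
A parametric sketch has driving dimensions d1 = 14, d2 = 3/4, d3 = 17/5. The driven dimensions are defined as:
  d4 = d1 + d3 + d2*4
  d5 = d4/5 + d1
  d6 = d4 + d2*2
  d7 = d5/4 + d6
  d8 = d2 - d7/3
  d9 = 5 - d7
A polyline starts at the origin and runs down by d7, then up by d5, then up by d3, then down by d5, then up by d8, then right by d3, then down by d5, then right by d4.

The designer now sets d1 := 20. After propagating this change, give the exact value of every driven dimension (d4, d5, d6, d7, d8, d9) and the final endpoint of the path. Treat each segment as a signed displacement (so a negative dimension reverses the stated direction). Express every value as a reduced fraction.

Apply edit: d1 := 20
  d4 = d1 + d3 + d2*4 = 132/5
  d5 = d4/5 + d1 = 632/25
  d6 = d4 + d2*2 = 279/10
  d7 = d5/4 + d6 = 1711/50
  d8 = d2 - d7/3 = -3197/300
  d9 = 5 - d7 = -1461/50
Walk from origin (0, 0):
  seg 1: down by d7 = 1711/50 → (0, -1711/50)
  seg 2: up by d5 = 632/25 → (0, -447/50)
  seg 3: up by d3 = 17/5 → (0, -277/50)
  seg 4: down by d5 = 632/25 → (0, -1541/50)
  seg 5: up by d8 = -3197/300 → (0, -12443/300)
  seg 6: right by d3 = 17/5 → (17/5, -12443/300)
  seg 7: down by d5 = 632/25 → (17/5, -20027/300)
  seg 8: right by d4 = 132/5 → (149/5, -20027/300)

d4 = 132/5
d5 = 632/25
d6 = 279/10
d7 = 1711/50
d8 = -3197/300
d9 = -1461/50
endpoint = (149/5, -20027/300)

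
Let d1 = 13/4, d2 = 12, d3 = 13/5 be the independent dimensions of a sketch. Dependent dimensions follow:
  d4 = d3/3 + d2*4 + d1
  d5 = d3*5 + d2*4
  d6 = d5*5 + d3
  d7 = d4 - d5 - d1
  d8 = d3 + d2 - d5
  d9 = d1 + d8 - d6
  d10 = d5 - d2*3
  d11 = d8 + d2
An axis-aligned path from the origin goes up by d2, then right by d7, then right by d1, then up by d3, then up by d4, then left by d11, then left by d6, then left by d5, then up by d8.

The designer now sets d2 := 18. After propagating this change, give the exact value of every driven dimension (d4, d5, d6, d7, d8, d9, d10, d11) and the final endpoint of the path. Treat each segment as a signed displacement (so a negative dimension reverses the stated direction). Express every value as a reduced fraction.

Apply edit: d2 := 18
  d4 = d3/3 + d2*4 + d1 = 4567/60
  d5 = d3*5 + d2*4 = 85
  d6 = d5*5 + d3 = 2138/5
  d7 = d4 - d5 - d1 = -182/15
  d8 = d3 + d2 - d5 = -322/5
  d9 = d1 + d8 - d6 = -1955/4
  d10 = d5 - d2*3 = 31
  d11 = d8 + d2 = -232/5
Walk from origin (0, 0):
  seg 1: up by d2 = 18 → (0, 18)
  seg 2: right by d7 = -182/15 → (-182/15, 18)
  seg 3: right by d1 = 13/4 → (-533/60, 18)
  seg 4: up by d3 = 13/5 → (-533/60, 103/5)
  seg 5: up by d4 = 4567/60 → (-533/60, 5803/60)
  seg 6: left by d11 = -232/5 → (2251/60, 5803/60)
  seg 7: left by d6 = 2138/5 → (-4681/12, 5803/60)
  seg 8: left by d5 = 85 → (-5701/12, 5803/60)
  seg 9: up by d8 = -322/5 → (-5701/12, 1939/60)

d4 = 4567/60
d5 = 85
d6 = 2138/5
d7 = -182/15
d8 = -322/5
d9 = -1955/4
d10 = 31
d11 = -232/5
endpoint = (-5701/12, 1939/60)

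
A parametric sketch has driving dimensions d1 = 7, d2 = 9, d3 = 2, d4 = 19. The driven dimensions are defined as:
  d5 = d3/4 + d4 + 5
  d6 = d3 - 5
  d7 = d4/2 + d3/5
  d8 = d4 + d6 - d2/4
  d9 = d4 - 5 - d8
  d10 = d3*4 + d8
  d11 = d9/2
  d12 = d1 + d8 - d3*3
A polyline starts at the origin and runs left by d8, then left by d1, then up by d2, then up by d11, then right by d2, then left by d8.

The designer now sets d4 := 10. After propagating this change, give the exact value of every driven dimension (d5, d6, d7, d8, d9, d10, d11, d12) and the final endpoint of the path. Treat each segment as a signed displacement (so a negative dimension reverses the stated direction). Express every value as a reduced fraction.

d5 = 31/2
d6 = -3
d7 = 27/5
d8 = 19/4
d9 = 1/4
d10 = 51/4
d11 = 1/8
d12 = 23/4
endpoint = (-15/2, 73/8)

Apply edit: d4 := 10
  d5 = d3/4 + d4 + 5 = 31/2
  d6 = d3 - 5 = -3
  d7 = d4/2 + d3/5 = 27/5
  d8 = d4 + d6 - d2/4 = 19/4
  d9 = d4 - 5 - d8 = 1/4
  d10 = d3*4 + d8 = 51/4
  d11 = d9/2 = 1/8
  d12 = d1 + d8 - d3*3 = 23/4
Walk from origin (0, 0):
  seg 1: left by d8 = 19/4 → (-19/4, 0)
  seg 2: left by d1 = 7 → (-47/4, 0)
  seg 3: up by d2 = 9 → (-47/4, 9)
  seg 4: up by d11 = 1/8 → (-47/4, 73/8)
  seg 5: right by d2 = 9 → (-11/4, 73/8)
  seg 6: left by d8 = 19/4 → (-15/2, 73/8)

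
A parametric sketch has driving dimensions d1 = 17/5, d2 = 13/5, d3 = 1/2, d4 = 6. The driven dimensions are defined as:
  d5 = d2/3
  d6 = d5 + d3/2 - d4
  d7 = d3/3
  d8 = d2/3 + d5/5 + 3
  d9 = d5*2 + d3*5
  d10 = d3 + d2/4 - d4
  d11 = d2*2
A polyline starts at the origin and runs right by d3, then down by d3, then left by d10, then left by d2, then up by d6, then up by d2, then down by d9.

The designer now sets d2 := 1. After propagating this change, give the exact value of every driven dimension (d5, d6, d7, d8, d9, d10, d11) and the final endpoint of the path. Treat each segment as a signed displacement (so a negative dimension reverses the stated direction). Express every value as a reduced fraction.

Apply edit: d2 := 1
  d5 = d2/3 = 1/3
  d6 = d5 + d3/2 - d4 = -65/12
  d7 = d3/3 = 1/6
  d8 = d2/3 + d5/5 + 3 = 17/5
  d9 = d5*2 + d3*5 = 19/6
  d10 = d3 + d2/4 - d4 = -21/4
  d11 = d2*2 = 2
Walk from origin (0, 0):
  seg 1: right by d3 = 1/2 → (1/2, 0)
  seg 2: down by d3 = 1/2 → (1/2, -1/2)
  seg 3: left by d10 = -21/4 → (23/4, -1/2)
  seg 4: left by d2 = 1 → (19/4, -1/2)
  seg 5: up by d6 = -65/12 → (19/4, -71/12)
  seg 6: up by d2 = 1 → (19/4, -59/12)
  seg 7: down by d9 = 19/6 → (19/4, -97/12)

d5 = 1/3
d6 = -65/12
d7 = 1/6
d8 = 17/5
d9 = 19/6
d10 = -21/4
d11 = 2
endpoint = (19/4, -97/12)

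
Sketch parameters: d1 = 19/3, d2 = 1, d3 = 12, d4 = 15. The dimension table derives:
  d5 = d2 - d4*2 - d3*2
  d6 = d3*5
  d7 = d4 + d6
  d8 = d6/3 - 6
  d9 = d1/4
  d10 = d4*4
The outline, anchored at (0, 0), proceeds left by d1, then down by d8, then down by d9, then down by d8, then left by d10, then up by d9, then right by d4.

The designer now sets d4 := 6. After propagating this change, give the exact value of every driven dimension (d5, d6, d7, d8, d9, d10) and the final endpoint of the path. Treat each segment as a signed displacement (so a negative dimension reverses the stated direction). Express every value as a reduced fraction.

Apply edit: d4 := 6
  d5 = d2 - d4*2 - d3*2 = -35
  d6 = d3*5 = 60
  d7 = d4 + d6 = 66
  d8 = d6/3 - 6 = 14
  d9 = d1/4 = 19/12
  d10 = d4*4 = 24
Walk from origin (0, 0):
  seg 1: left by d1 = 19/3 → (-19/3, 0)
  seg 2: down by d8 = 14 → (-19/3, -14)
  seg 3: down by d9 = 19/12 → (-19/3, -187/12)
  seg 4: down by d8 = 14 → (-19/3, -355/12)
  seg 5: left by d10 = 24 → (-91/3, -355/12)
  seg 6: up by d9 = 19/12 → (-91/3, -28)
  seg 7: right by d4 = 6 → (-73/3, -28)

d5 = -35
d6 = 60
d7 = 66
d8 = 14
d9 = 19/12
d10 = 24
endpoint = (-73/3, -28)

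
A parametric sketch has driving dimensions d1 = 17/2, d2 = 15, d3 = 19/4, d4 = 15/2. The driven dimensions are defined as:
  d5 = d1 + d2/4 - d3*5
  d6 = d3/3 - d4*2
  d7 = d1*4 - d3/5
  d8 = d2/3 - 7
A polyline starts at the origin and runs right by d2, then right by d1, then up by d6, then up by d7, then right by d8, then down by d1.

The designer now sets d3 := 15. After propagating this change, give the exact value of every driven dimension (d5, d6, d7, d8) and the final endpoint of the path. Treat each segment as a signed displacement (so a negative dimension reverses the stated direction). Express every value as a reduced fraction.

Apply edit: d3 := 15
  d5 = d1 + d2/4 - d3*5 = -251/4
  d6 = d3/3 - d4*2 = -10
  d7 = d1*4 - d3/5 = 31
  d8 = d2/3 - 7 = -2
Walk from origin (0, 0):
  seg 1: right by d2 = 15 → (15, 0)
  seg 2: right by d1 = 17/2 → (47/2, 0)
  seg 3: up by d6 = -10 → (47/2, -10)
  seg 4: up by d7 = 31 → (47/2, 21)
  seg 5: right by d8 = -2 → (43/2, 21)
  seg 6: down by d1 = 17/2 → (43/2, 25/2)

d5 = -251/4
d6 = -10
d7 = 31
d8 = -2
endpoint = (43/2, 25/2)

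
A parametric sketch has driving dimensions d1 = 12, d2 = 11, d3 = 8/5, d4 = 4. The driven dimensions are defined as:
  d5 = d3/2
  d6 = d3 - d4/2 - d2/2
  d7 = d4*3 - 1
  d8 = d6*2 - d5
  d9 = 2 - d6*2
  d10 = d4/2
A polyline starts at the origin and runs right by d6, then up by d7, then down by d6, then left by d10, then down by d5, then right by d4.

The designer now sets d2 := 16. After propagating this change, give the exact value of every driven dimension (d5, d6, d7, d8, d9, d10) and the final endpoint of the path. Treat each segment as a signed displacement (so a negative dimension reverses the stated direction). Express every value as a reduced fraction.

Apply edit: d2 := 16
  d5 = d3/2 = 4/5
  d6 = d3 - d4/2 - d2/2 = -42/5
  d7 = d4*3 - 1 = 11
  d8 = d6*2 - d5 = -88/5
  d9 = 2 - d6*2 = 94/5
  d10 = d4/2 = 2
Walk from origin (0, 0):
  seg 1: right by d6 = -42/5 → (-42/5, 0)
  seg 2: up by d7 = 11 → (-42/5, 11)
  seg 3: down by d6 = -42/5 → (-42/5, 97/5)
  seg 4: left by d10 = 2 → (-52/5, 97/5)
  seg 5: down by d5 = 4/5 → (-52/5, 93/5)
  seg 6: right by d4 = 4 → (-32/5, 93/5)

d5 = 4/5
d6 = -42/5
d7 = 11
d8 = -88/5
d9 = 94/5
d10 = 2
endpoint = (-32/5, 93/5)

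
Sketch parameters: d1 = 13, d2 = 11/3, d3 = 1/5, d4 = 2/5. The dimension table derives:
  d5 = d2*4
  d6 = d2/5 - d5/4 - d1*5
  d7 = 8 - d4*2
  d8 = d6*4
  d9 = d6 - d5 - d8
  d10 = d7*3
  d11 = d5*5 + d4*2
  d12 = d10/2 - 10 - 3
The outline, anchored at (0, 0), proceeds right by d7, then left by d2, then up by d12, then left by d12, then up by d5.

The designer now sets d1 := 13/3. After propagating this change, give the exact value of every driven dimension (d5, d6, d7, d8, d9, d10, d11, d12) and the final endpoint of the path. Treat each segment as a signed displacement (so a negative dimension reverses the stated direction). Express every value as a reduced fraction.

Apply edit: d1 := 13/3
  d5 = d2*4 = 44/3
  d6 = d2/5 - d5/4 - d1*5 = -123/5
  d7 = 8 - d4*2 = 36/5
  d8 = d6*4 = -492/5
  d9 = d6 - d5 - d8 = 887/15
  d10 = d7*3 = 108/5
  d11 = d5*5 + d4*2 = 1112/15
  d12 = d10/2 - 10 - 3 = -11/5
Walk from origin (0, 0):
  seg 1: right by d7 = 36/5 → (36/5, 0)
  seg 2: left by d2 = 11/3 → (53/15, 0)
  seg 3: up by d12 = -11/5 → (53/15, -11/5)
  seg 4: left by d12 = -11/5 → (86/15, -11/5)
  seg 5: up by d5 = 44/3 → (86/15, 187/15)

d5 = 44/3
d6 = -123/5
d7 = 36/5
d8 = -492/5
d9 = 887/15
d10 = 108/5
d11 = 1112/15
d12 = -11/5
endpoint = (86/15, 187/15)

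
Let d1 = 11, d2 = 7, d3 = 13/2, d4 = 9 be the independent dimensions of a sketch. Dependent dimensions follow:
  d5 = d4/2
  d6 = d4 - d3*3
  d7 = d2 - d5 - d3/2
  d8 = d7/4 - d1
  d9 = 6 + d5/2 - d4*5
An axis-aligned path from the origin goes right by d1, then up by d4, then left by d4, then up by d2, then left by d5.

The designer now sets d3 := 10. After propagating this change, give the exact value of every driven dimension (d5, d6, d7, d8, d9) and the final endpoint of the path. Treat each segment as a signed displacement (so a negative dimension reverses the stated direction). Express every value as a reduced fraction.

d5 = 9/2
d6 = -21
d7 = -5/2
d8 = -93/8
d9 = -147/4
endpoint = (-5/2, 16)

Apply edit: d3 := 10
  d5 = d4/2 = 9/2
  d6 = d4 - d3*3 = -21
  d7 = d2 - d5 - d3/2 = -5/2
  d8 = d7/4 - d1 = -93/8
  d9 = 6 + d5/2 - d4*5 = -147/4
Walk from origin (0, 0):
  seg 1: right by d1 = 11 → (11, 0)
  seg 2: up by d4 = 9 → (11, 9)
  seg 3: left by d4 = 9 → (2, 9)
  seg 4: up by d2 = 7 → (2, 16)
  seg 5: left by d5 = 9/2 → (-5/2, 16)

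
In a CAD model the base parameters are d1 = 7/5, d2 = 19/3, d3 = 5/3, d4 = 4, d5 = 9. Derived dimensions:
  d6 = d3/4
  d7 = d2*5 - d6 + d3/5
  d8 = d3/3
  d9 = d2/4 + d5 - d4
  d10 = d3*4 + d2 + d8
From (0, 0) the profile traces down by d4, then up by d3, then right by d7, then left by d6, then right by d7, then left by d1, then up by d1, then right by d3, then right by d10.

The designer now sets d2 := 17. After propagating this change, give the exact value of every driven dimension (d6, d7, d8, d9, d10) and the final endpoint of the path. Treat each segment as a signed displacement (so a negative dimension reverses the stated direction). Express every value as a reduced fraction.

Apply edit: d2 := 17
  d6 = d3/4 = 5/12
  d7 = d2*5 - d6 + d3/5 = 1019/12
  d8 = d3/3 = 5/9
  d9 = d2/4 + d5 - d4 = 37/4
  d10 = d3*4 + d2 + d8 = 218/9
Walk from origin (0, 0):
  seg 1: down by d4 = 4 → (0, -4)
  seg 2: up by d3 = 5/3 → (0, -7/3)
  seg 3: right by d7 = 1019/12 → (1019/12, -7/3)
  seg 4: left by d6 = 5/12 → (169/2, -7/3)
  seg 5: right by d7 = 1019/12 → (2033/12, -7/3)
  seg 6: left by d1 = 7/5 → (10081/60, -7/3)
  seg 7: up by d1 = 7/5 → (10081/60, -14/15)
  seg 8: right by d3 = 5/3 → (10181/60, -14/15)
  seg 9: right by d10 = 218/9 → (34903/180, -14/15)

d6 = 5/12
d7 = 1019/12
d8 = 5/9
d9 = 37/4
d10 = 218/9
endpoint = (34903/180, -14/15)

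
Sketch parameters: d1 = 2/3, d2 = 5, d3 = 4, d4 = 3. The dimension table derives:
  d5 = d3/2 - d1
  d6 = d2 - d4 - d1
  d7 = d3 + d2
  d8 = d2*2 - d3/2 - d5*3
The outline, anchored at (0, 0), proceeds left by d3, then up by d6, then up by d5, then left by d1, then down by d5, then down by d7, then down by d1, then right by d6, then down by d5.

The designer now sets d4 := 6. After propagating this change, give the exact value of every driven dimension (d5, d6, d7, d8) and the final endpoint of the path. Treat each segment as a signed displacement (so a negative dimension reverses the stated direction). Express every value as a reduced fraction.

Apply edit: d4 := 6
  d5 = d3/2 - d1 = 4/3
  d6 = d2 - d4 - d1 = -5/3
  d7 = d3 + d2 = 9
  d8 = d2*2 - d3/2 - d5*3 = 4
Walk from origin (0, 0):
  seg 1: left by d3 = 4 → (-4, 0)
  seg 2: up by d6 = -5/3 → (-4, -5/3)
  seg 3: up by d5 = 4/3 → (-4, -1/3)
  seg 4: left by d1 = 2/3 → (-14/3, -1/3)
  seg 5: down by d5 = 4/3 → (-14/3, -5/3)
  seg 6: down by d7 = 9 → (-14/3, -32/3)
  seg 7: down by d1 = 2/3 → (-14/3, -34/3)
  seg 8: right by d6 = -5/3 → (-19/3, -34/3)
  seg 9: down by d5 = 4/3 → (-19/3, -38/3)

d5 = 4/3
d6 = -5/3
d7 = 9
d8 = 4
endpoint = (-19/3, -38/3)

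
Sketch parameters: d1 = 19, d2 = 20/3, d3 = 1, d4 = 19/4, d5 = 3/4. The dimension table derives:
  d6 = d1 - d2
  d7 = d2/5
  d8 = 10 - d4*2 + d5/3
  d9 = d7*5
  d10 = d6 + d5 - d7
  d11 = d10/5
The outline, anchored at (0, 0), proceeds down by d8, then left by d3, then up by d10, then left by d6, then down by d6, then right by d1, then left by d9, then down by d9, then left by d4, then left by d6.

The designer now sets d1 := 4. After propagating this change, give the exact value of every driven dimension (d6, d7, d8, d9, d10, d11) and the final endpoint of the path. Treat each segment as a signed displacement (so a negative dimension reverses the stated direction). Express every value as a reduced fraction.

d6 = -8/3
d7 = 4/3
d8 = 3/4
d9 = 20/3
d10 = -13/4
d11 = -13/20
endpoint = (-37/12, -8)

Apply edit: d1 := 4
  d6 = d1 - d2 = -8/3
  d7 = d2/5 = 4/3
  d8 = 10 - d4*2 + d5/3 = 3/4
  d9 = d7*5 = 20/3
  d10 = d6 + d5 - d7 = -13/4
  d11 = d10/5 = -13/20
Walk from origin (0, 0):
  seg 1: down by d8 = 3/4 → (0, -3/4)
  seg 2: left by d3 = 1 → (-1, -3/4)
  seg 3: up by d10 = -13/4 → (-1, -4)
  seg 4: left by d6 = -8/3 → (5/3, -4)
  seg 5: down by d6 = -8/3 → (5/3, -4/3)
  seg 6: right by d1 = 4 → (17/3, -4/3)
  seg 7: left by d9 = 20/3 → (-1, -4/3)
  seg 8: down by d9 = 20/3 → (-1, -8)
  seg 9: left by d4 = 19/4 → (-23/4, -8)
  seg 10: left by d6 = -8/3 → (-37/12, -8)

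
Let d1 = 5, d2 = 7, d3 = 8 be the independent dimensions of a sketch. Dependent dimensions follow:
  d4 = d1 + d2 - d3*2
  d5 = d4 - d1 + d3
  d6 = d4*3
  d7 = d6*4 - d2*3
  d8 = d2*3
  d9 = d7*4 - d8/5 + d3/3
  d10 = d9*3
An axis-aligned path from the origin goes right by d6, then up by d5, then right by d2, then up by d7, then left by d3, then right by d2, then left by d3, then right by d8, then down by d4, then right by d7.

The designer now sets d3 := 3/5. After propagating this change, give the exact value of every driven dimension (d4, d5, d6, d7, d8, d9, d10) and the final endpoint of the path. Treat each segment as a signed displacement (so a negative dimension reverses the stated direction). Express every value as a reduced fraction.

d4 = 54/5
d5 = 32/5
d6 = 162/5
d7 = 543/5
d8 = 21
d9 = 2152/5
d10 = 6456/5
endpoint = (874/5, 521/5)

Apply edit: d3 := 3/5
  d4 = d1 + d2 - d3*2 = 54/5
  d5 = d4 - d1 + d3 = 32/5
  d6 = d4*3 = 162/5
  d7 = d6*4 - d2*3 = 543/5
  d8 = d2*3 = 21
  d9 = d7*4 - d8/5 + d3/3 = 2152/5
  d10 = d9*3 = 6456/5
Walk from origin (0, 0):
  seg 1: right by d6 = 162/5 → (162/5, 0)
  seg 2: up by d5 = 32/5 → (162/5, 32/5)
  seg 3: right by d2 = 7 → (197/5, 32/5)
  seg 4: up by d7 = 543/5 → (197/5, 115)
  seg 5: left by d3 = 3/5 → (194/5, 115)
  seg 6: right by d2 = 7 → (229/5, 115)
  seg 7: left by d3 = 3/5 → (226/5, 115)
  seg 8: right by d8 = 21 → (331/5, 115)
  seg 9: down by d4 = 54/5 → (331/5, 521/5)
  seg 10: right by d7 = 543/5 → (874/5, 521/5)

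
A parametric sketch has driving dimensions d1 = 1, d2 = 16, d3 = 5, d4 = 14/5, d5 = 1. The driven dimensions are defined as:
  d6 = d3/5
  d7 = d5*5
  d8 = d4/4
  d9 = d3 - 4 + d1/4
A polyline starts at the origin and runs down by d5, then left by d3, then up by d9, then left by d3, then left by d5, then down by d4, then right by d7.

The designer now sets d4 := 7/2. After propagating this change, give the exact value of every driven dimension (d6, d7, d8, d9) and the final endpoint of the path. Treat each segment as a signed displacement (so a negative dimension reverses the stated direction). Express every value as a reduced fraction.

Apply edit: d4 := 7/2
  d6 = d3/5 = 1
  d7 = d5*5 = 5
  d8 = d4/4 = 7/8
  d9 = d3 - 4 + d1/4 = 5/4
Walk from origin (0, 0):
  seg 1: down by d5 = 1 → (0, -1)
  seg 2: left by d3 = 5 → (-5, -1)
  seg 3: up by d9 = 5/4 → (-5, 1/4)
  seg 4: left by d3 = 5 → (-10, 1/4)
  seg 5: left by d5 = 1 → (-11, 1/4)
  seg 6: down by d4 = 7/2 → (-11, -13/4)
  seg 7: right by d7 = 5 → (-6, -13/4)

d6 = 1
d7 = 5
d8 = 7/8
d9 = 5/4
endpoint = (-6, -13/4)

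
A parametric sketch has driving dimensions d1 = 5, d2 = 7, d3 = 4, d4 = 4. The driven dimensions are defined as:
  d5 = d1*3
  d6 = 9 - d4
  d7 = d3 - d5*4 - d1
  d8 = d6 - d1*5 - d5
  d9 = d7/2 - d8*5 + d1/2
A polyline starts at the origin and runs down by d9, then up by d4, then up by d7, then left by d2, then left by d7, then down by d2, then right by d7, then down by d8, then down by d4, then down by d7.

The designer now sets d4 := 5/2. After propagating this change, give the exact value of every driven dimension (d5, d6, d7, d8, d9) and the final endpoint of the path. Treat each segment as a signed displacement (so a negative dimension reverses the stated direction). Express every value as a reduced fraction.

d5 = 15
d6 = 13/2
d7 = -61
d8 = -67/2
d9 = 279/2
endpoint = (-7, -113)

Apply edit: d4 := 5/2
  d5 = d1*3 = 15
  d6 = 9 - d4 = 13/2
  d7 = d3 - d5*4 - d1 = -61
  d8 = d6 - d1*5 - d5 = -67/2
  d9 = d7/2 - d8*5 + d1/2 = 279/2
Walk from origin (0, 0):
  seg 1: down by d9 = 279/2 → (0, -279/2)
  seg 2: up by d4 = 5/2 → (0, -137)
  seg 3: up by d7 = -61 → (0, -198)
  seg 4: left by d2 = 7 → (-7, -198)
  seg 5: left by d7 = -61 → (54, -198)
  seg 6: down by d2 = 7 → (54, -205)
  seg 7: right by d7 = -61 → (-7, -205)
  seg 8: down by d8 = -67/2 → (-7, -343/2)
  seg 9: down by d4 = 5/2 → (-7, -174)
  seg 10: down by d7 = -61 → (-7, -113)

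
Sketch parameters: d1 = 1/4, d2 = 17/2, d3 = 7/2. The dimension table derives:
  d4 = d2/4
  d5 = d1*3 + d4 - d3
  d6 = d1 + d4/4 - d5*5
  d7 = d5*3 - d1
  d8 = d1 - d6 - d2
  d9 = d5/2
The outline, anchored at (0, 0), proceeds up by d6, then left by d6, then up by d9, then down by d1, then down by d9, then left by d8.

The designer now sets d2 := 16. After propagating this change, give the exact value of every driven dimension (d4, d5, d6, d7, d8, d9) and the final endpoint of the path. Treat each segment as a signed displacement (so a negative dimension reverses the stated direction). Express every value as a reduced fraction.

Apply edit: d2 := 16
  d4 = d2/4 = 4
  d5 = d1*3 + d4 - d3 = 5/4
  d6 = d1 + d4/4 - d5*5 = -5
  d7 = d5*3 - d1 = 7/2
  d8 = d1 - d6 - d2 = -43/4
  d9 = d5/2 = 5/8
Walk from origin (0, 0):
  seg 1: up by d6 = -5 → (0, -5)
  seg 2: left by d6 = -5 → (5, -5)
  seg 3: up by d9 = 5/8 → (5, -35/8)
  seg 4: down by d1 = 1/4 → (5, -37/8)
  seg 5: down by d9 = 5/8 → (5, -21/4)
  seg 6: left by d8 = -43/4 → (63/4, -21/4)

d4 = 4
d5 = 5/4
d6 = -5
d7 = 7/2
d8 = -43/4
d9 = 5/8
endpoint = (63/4, -21/4)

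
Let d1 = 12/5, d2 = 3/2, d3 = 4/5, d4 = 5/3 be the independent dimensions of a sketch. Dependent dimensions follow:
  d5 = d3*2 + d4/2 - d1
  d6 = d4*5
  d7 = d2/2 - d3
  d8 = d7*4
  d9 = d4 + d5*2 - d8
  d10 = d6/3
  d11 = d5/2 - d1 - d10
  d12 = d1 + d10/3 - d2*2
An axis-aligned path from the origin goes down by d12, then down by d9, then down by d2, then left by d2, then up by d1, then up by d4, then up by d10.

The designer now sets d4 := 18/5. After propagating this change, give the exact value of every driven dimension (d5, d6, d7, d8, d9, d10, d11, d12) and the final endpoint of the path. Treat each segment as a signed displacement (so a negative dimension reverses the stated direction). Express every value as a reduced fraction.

Apply edit: d4 := 18/5
  d5 = d3*2 + d4/2 - d1 = 1
  d6 = d4*5 = 18
  d7 = d2/2 - d3 = -1/20
  d8 = d7*4 = -1/5
  d9 = d4 + d5*2 - d8 = 29/5
  d10 = d6/3 = 6
  d11 = d5/2 - d1 - d10 = -79/10
  d12 = d1 + d10/3 - d2*2 = 7/5
Walk from origin (0, 0):
  seg 1: down by d12 = 7/5 → (0, -7/5)
  seg 2: down by d9 = 29/5 → (0, -36/5)
  seg 3: down by d2 = 3/2 → (0, -87/10)
  seg 4: left by d2 = 3/2 → (-3/2, -87/10)
  seg 5: up by d1 = 12/5 → (-3/2, -63/10)
  seg 6: up by d4 = 18/5 → (-3/2, -27/10)
  seg 7: up by d10 = 6 → (-3/2, 33/10)

d5 = 1
d6 = 18
d7 = -1/20
d8 = -1/5
d9 = 29/5
d10 = 6
d11 = -79/10
d12 = 7/5
endpoint = (-3/2, 33/10)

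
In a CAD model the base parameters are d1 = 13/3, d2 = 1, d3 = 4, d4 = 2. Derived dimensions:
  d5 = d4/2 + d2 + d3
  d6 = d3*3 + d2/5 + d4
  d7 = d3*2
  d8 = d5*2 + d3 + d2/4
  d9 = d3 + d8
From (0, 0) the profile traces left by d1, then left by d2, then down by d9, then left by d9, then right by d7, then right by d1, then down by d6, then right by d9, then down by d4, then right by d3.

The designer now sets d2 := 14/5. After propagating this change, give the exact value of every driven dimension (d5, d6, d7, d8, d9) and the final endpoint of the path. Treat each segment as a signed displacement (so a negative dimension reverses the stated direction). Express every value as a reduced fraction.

d5 = 39/5
d6 = 364/25
d7 = 8
d8 = 203/10
d9 = 243/10
endpoint = (46/5, -2043/50)

Apply edit: d2 := 14/5
  d5 = d4/2 + d2 + d3 = 39/5
  d6 = d3*3 + d2/5 + d4 = 364/25
  d7 = d3*2 = 8
  d8 = d5*2 + d3 + d2/4 = 203/10
  d9 = d3 + d8 = 243/10
Walk from origin (0, 0):
  seg 1: left by d1 = 13/3 → (-13/3, 0)
  seg 2: left by d2 = 14/5 → (-107/15, 0)
  seg 3: down by d9 = 243/10 → (-107/15, -243/10)
  seg 4: left by d9 = 243/10 → (-943/30, -243/10)
  seg 5: right by d7 = 8 → (-703/30, -243/10)
  seg 6: right by d1 = 13/3 → (-191/10, -243/10)
  seg 7: down by d6 = 364/25 → (-191/10, -1943/50)
  seg 8: right by d9 = 243/10 → (26/5, -1943/50)
  seg 9: down by d4 = 2 → (26/5, -2043/50)
  seg 10: right by d3 = 4 → (46/5, -2043/50)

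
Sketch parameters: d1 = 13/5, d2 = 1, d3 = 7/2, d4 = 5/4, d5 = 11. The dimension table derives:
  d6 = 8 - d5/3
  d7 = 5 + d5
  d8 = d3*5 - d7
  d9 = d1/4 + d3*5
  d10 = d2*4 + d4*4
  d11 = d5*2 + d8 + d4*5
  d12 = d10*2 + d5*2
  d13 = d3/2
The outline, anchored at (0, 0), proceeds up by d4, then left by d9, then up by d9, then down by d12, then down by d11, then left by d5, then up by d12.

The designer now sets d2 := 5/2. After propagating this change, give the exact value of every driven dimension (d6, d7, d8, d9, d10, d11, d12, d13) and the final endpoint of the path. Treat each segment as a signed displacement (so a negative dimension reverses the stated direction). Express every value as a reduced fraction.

Apply edit: d2 := 5/2
  d6 = 8 - d5/3 = 13/3
  d7 = 5 + d5 = 16
  d8 = d3*5 - d7 = 3/2
  d9 = d1/4 + d3*5 = 363/20
  d10 = d2*4 + d4*4 = 15
  d11 = d5*2 + d8 + d4*5 = 119/4
  d12 = d10*2 + d5*2 = 52
  d13 = d3/2 = 7/4
Walk from origin (0, 0):
  seg 1: up by d4 = 5/4 → (0, 5/4)
  seg 2: left by d9 = 363/20 → (-363/20, 5/4)
  seg 3: up by d9 = 363/20 → (-363/20, 97/5)
  seg 4: down by d12 = 52 → (-363/20, -163/5)
  seg 5: down by d11 = 119/4 → (-363/20, -1247/20)
  seg 6: left by d5 = 11 → (-583/20, -1247/20)
  seg 7: up by d12 = 52 → (-583/20, -207/20)

d6 = 13/3
d7 = 16
d8 = 3/2
d9 = 363/20
d10 = 15
d11 = 119/4
d12 = 52
d13 = 7/4
endpoint = (-583/20, -207/20)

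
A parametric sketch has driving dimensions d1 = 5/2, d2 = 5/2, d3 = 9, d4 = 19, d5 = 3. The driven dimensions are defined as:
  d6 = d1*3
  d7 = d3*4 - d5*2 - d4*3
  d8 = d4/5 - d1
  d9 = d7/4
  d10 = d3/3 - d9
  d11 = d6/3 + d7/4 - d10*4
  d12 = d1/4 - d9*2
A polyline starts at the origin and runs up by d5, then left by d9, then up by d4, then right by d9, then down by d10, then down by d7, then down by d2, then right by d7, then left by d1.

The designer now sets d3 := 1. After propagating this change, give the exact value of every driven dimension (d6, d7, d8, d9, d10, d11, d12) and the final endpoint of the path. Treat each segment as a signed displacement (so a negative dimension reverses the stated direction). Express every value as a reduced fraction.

d6 = 15/2
d7 = -59
d8 = 13/10
d9 = -59/4
d10 = 181/12
d11 = -871/12
d12 = 241/8
endpoint = (-123/2, 761/12)

Apply edit: d3 := 1
  d6 = d1*3 = 15/2
  d7 = d3*4 - d5*2 - d4*3 = -59
  d8 = d4/5 - d1 = 13/10
  d9 = d7/4 = -59/4
  d10 = d3/3 - d9 = 181/12
  d11 = d6/3 + d7/4 - d10*4 = -871/12
  d12 = d1/4 - d9*2 = 241/8
Walk from origin (0, 0):
  seg 1: up by d5 = 3 → (0, 3)
  seg 2: left by d9 = -59/4 → (59/4, 3)
  seg 3: up by d4 = 19 → (59/4, 22)
  seg 4: right by d9 = -59/4 → (0, 22)
  seg 5: down by d10 = 181/12 → (0, 83/12)
  seg 6: down by d7 = -59 → (0, 791/12)
  seg 7: down by d2 = 5/2 → (0, 761/12)
  seg 8: right by d7 = -59 → (-59, 761/12)
  seg 9: left by d1 = 5/2 → (-123/2, 761/12)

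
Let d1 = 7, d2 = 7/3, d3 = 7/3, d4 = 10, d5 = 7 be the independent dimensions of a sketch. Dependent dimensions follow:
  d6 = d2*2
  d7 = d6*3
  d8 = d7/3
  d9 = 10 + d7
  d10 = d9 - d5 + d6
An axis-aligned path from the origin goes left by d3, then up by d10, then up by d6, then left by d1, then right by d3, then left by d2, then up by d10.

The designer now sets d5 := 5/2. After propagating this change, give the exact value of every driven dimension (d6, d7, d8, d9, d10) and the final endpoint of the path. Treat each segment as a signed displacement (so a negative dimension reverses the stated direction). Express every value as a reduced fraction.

d6 = 14/3
d7 = 14
d8 = 14/3
d9 = 24
d10 = 157/6
endpoint = (-28/3, 57)

Apply edit: d5 := 5/2
  d6 = d2*2 = 14/3
  d7 = d6*3 = 14
  d8 = d7/3 = 14/3
  d9 = 10 + d7 = 24
  d10 = d9 - d5 + d6 = 157/6
Walk from origin (0, 0):
  seg 1: left by d3 = 7/3 → (-7/3, 0)
  seg 2: up by d10 = 157/6 → (-7/3, 157/6)
  seg 3: up by d6 = 14/3 → (-7/3, 185/6)
  seg 4: left by d1 = 7 → (-28/3, 185/6)
  seg 5: right by d3 = 7/3 → (-7, 185/6)
  seg 6: left by d2 = 7/3 → (-28/3, 185/6)
  seg 7: up by d10 = 157/6 → (-28/3, 57)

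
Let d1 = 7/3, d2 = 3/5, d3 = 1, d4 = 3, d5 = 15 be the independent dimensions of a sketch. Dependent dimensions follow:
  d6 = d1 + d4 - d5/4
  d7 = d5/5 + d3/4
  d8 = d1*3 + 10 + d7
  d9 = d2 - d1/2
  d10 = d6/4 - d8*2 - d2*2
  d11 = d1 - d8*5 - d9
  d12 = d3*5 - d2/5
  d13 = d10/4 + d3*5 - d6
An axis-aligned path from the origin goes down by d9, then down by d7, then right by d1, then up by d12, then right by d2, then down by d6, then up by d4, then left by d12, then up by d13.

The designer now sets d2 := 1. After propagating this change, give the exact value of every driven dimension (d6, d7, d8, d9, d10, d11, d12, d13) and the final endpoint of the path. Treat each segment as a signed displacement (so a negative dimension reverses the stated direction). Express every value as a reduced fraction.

d6 = 19/12
d7 = 13/4
d8 = 81/4
d9 = -1/6
d10 = -2021/48
d11 = -395/4
d12 = 24/5
d13 = -455/64
endpoint = (-22/15, -3817/960)

Apply edit: d2 := 1
  d6 = d1 + d4 - d5/4 = 19/12
  d7 = d5/5 + d3/4 = 13/4
  d8 = d1*3 + 10 + d7 = 81/4
  d9 = d2 - d1/2 = -1/6
  d10 = d6/4 - d8*2 - d2*2 = -2021/48
  d11 = d1 - d8*5 - d9 = -395/4
  d12 = d3*5 - d2/5 = 24/5
  d13 = d10/4 + d3*5 - d6 = -455/64
Walk from origin (0, 0):
  seg 1: down by d9 = -1/6 → (0, 1/6)
  seg 2: down by d7 = 13/4 → (0, -37/12)
  seg 3: right by d1 = 7/3 → (7/3, -37/12)
  seg 4: up by d12 = 24/5 → (7/3, 103/60)
  seg 5: right by d2 = 1 → (10/3, 103/60)
  seg 6: down by d6 = 19/12 → (10/3, 2/15)
  seg 7: up by d4 = 3 → (10/3, 47/15)
  seg 8: left by d12 = 24/5 → (-22/15, 47/15)
  seg 9: up by d13 = -455/64 → (-22/15, -3817/960)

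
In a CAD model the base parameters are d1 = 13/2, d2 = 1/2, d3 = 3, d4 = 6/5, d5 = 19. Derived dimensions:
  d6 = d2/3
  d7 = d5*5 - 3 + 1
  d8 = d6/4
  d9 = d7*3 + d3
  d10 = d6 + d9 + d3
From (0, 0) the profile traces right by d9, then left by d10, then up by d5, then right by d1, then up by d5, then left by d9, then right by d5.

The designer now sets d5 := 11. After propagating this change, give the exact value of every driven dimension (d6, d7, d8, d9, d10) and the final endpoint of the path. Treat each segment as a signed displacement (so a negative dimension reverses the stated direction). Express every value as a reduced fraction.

Apply edit: d5 := 11
  d6 = d2/3 = 1/6
  d7 = d5*5 - 3 + 1 = 53
  d8 = d6/4 = 1/24
  d9 = d7*3 + d3 = 162
  d10 = d6 + d9 + d3 = 991/6
Walk from origin (0, 0):
  seg 1: right by d9 = 162 → (162, 0)
  seg 2: left by d10 = 991/6 → (-19/6, 0)
  seg 3: up by d5 = 11 → (-19/6, 11)
  seg 4: right by d1 = 13/2 → (10/3, 11)
  seg 5: up by d5 = 11 → (10/3, 22)
  seg 6: left by d9 = 162 → (-476/3, 22)
  seg 7: right by d5 = 11 → (-443/3, 22)

d6 = 1/6
d7 = 53
d8 = 1/24
d9 = 162
d10 = 991/6
endpoint = (-443/3, 22)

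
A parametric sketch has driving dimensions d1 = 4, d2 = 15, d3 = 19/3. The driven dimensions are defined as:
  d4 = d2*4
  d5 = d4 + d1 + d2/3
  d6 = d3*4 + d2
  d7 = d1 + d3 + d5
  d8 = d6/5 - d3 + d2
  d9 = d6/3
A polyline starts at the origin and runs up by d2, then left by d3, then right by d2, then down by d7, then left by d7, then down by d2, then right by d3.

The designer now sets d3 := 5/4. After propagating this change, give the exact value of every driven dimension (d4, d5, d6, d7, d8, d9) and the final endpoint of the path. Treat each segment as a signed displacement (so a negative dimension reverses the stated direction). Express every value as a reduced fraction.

d4 = 60
d5 = 69
d6 = 20
d7 = 297/4
d8 = 71/4
d9 = 20/3
endpoint = (-237/4, -297/4)

Apply edit: d3 := 5/4
  d4 = d2*4 = 60
  d5 = d4 + d1 + d2/3 = 69
  d6 = d3*4 + d2 = 20
  d7 = d1 + d3 + d5 = 297/4
  d8 = d6/5 - d3 + d2 = 71/4
  d9 = d6/3 = 20/3
Walk from origin (0, 0):
  seg 1: up by d2 = 15 → (0, 15)
  seg 2: left by d3 = 5/4 → (-5/4, 15)
  seg 3: right by d2 = 15 → (55/4, 15)
  seg 4: down by d7 = 297/4 → (55/4, -237/4)
  seg 5: left by d7 = 297/4 → (-121/2, -237/4)
  seg 6: down by d2 = 15 → (-121/2, -297/4)
  seg 7: right by d3 = 5/4 → (-237/4, -297/4)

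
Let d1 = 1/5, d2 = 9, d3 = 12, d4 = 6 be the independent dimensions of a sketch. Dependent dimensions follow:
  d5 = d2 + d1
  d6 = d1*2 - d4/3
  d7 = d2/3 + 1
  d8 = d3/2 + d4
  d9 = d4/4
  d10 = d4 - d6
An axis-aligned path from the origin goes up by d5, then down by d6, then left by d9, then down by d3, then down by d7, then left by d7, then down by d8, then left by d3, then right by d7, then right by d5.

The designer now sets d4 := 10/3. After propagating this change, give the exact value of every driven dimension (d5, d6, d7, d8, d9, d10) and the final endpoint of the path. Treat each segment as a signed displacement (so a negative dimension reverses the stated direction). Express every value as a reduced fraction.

d5 = 46/5
d6 = -32/45
d7 = 4
d8 = 28/3
d9 = 5/6
d10 = 182/45
endpoint = (-109/30, -694/45)

Apply edit: d4 := 10/3
  d5 = d2 + d1 = 46/5
  d6 = d1*2 - d4/3 = -32/45
  d7 = d2/3 + 1 = 4
  d8 = d3/2 + d4 = 28/3
  d9 = d4/4 = 5/6
  d10 = d4 - d6 = 182/45
Walk from origin (0, 0):
  seg 1: up by d5 = 46/5 → (0, 46/5)
  seg 2: down by d6 = -32/45 → (0, 446/45)
  seg 3: left by d9 = 5/6 → (-5/6, 446/45)
  seg 4: down by d3 = 12 → (-5/6, -94/45)
  seg 5: down by d7 = 4 → (-5/6, -274/45)
  seg 6: left by d7 = 4 → (-29/6, -274/45)
  seg 7: down by d8 = 28/3 → (-29/6, -694/45)
  seg 8: left by d3 = 12 → (-101/6, -694/45)
  seg 9: right by d7 = 4 → (-77/6, -694/45)
  seg 10: right by d5 = 46/5 → (-109/30, -694/45)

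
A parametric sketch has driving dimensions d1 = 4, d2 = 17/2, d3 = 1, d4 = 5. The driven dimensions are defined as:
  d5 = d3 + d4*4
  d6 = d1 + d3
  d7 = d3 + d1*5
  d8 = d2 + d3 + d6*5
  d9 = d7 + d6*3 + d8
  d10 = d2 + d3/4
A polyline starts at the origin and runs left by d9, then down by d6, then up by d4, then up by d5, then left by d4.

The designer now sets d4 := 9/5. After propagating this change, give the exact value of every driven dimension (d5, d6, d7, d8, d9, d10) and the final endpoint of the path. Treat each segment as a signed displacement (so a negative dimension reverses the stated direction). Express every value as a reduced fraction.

d5 = 41/5
d6 = 5
d7 = 21
d8 = 69/2
d9 = 141/2
d10 = 35/4
endpoint = (-723/10, 5)

Apply edit: d4 := 9/5
  d5 = d3 + d4*4 = 41/5
  d6 = d1 + d3 = 5
  d7 = d3 + d1*5 = 21
  d8 = d2 + d3 + d6*5 = 69/2
  d9 = d7 + d6*3 + d8 = 141/2
  d10 = d2 + d3/4 = 35/4
Walk from origin (0, 0):
  seg 1: left by d9 = 141/2 → (-141/2, 0)
  seg 2: down by d6 = 5 → (-141/2, -5)
  seg 3: up by d4 = 9/5 → (-141/2, -16/5)
  seg 4: up by d5 = 41/5 → (-141/2, 5)
  seg 5: left by d4 = 9/5 → (-723/10, 5)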